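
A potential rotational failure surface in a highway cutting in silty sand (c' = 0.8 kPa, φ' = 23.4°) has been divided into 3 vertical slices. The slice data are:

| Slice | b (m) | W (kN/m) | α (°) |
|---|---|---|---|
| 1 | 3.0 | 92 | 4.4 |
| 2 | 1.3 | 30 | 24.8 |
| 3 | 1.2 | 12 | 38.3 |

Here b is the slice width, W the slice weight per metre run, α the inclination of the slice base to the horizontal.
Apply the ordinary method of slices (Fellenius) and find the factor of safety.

Ordinary method of slices: FS = Σ[c'·Δl_i + (W_i cosα_i)·tanφ'] / Σ W_i sinα_i, with Δl_i = b_i / cosα_i.
Slice 1: Δl = 3.0/cos4.4° = 3.009 m; N'_1 = 92·cos4.4° = 91.7; c'Δl = 2.41; W sinα = 7.1
Slice 2: Δl = 1.3/cos24.8° = 1.432 m; N'_2 = 30·cos24.8° = 27.2; c'Δl = 1.15; W sinα = 12.6
Slice 3: Δl = 1.2/cos38.3° = 1.529 m; N'_3 = 12·cos38.3° = 9.4; c'Δl = 1.22; W sinα = 7.4
Σc'Δl = 4.8 kN/m; ΣN' = 128.4 kN/m; ΣW sinα = 27.1 kN/m
Resisting = 4.8 + 128.4·tan23.4° = 4.8 + 55.6 = 60.3 kN/m
FS = 60.3 / 27.1 = 2.228

FS = 2.23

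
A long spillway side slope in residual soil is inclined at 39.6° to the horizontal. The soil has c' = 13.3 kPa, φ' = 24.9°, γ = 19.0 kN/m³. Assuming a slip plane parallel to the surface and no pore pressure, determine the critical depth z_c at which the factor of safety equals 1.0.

Setting FS = 1.00 in FS = [c' + γz cos²β tanφ'] / [γz sinβ cosβ] and solving for z:
z = c' / [γ cosβ (FS·sinβ − cosβ·tanφ')]
  = 13.3 / [19.0·cos39.6°·(1.00·sin39.6° − cos39.6°·tan24.9°)]
  = 13.3 / [19.0·0.7705·(1.00·0.6374 − 0.7705·0.4642)]
  = 13.3 / 4.0957 = 3.247 m

z_c = 3.25 m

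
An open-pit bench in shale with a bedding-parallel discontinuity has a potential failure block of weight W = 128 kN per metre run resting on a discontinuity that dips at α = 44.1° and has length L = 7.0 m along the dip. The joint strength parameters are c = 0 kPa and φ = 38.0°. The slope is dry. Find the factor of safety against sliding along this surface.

Resolving the block weight along and normal to the plane and applying the Mohr–Coulomb strength on the joint:
N' = W cosα = 128·cos44.1° = 91.9 kN/m
Driving force T = W sinα = 128·sin44.1° = 89.1 kN/m
Resisting force R = c·L + N'·tanφ = 0·7.0 + 91.9·tan38.0° = 0.0 + 71.8 = 71.8 kN/m
FS = R / T = 71.8 / 89.1 = 0.806

FS = 0.81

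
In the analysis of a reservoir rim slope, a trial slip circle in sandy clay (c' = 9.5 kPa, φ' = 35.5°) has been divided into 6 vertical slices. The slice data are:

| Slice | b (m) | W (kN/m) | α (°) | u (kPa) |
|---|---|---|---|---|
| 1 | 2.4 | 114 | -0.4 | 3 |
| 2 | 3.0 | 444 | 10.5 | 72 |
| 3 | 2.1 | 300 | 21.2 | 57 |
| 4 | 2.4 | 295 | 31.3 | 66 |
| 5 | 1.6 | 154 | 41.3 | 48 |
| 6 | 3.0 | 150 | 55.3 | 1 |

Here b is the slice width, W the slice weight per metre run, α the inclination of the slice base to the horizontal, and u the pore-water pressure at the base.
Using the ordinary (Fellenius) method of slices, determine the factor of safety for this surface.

Ordinary method of slices: FS = Σ[c'·Δl_i + (W_i cosα_i − u_i·Δl_i)·tanφ'] / Σ W_i sinα_i, with Δl_i = b_i / cosα_i.
Slice 1: Δl = 2.4/cos(-0.4°) = 2.400 m; N'_1 = 114·cos(-0.4°) − 3·2.400 = 106.8; c'Δl = 22.80; W sinα = -0.8
Slice 2: Δl = 3.0/cos10.5° = 3.051 m; N'_2 = 444·cos10.5° − 72·3.051 = 216.9; c'Δl = 28.99; W sinα = 80.9
Slice 3: Δl = 2.1/cos21.2° = 2.252 m; N'_3 = 300·cos21.2° − 57·2.252 = 151.3; c'Δl = 21.40; W sinα = 108.5
Slice 4: Δl = 2.4/cos31.3° = 2.809 m; N'_4 = 295·cos31.3° − 66·2.809 = 66.7; c'Δl = 26.68; W sinα = 153.3
Slice 5: Δl = 1.6/cos41.3° = 2.130 m; N'_5 = 154·cos41.3° − 48·2.130 = 13.5; c'Δl = 20.23; W sinα = 101.6
Slice 6: Δl = 3.0/cos55.3° = 5.270 m; N'_6 = 150·cos55.3° − 1·5.270 = 80.1; c'Δl = 50.06; W sinα = 123.3
Σc'Δl = 170.2 kN/m; ΣN' = 635.3 kN/m; ΣW sinα = 566.8 kN/m
Resisting = 170.2 + 635.3·tan35.5° = 170.2 + 453.1 = 623.3 kN/m
FS = 623.3 / 566.8 = 1.100

FS = 1.10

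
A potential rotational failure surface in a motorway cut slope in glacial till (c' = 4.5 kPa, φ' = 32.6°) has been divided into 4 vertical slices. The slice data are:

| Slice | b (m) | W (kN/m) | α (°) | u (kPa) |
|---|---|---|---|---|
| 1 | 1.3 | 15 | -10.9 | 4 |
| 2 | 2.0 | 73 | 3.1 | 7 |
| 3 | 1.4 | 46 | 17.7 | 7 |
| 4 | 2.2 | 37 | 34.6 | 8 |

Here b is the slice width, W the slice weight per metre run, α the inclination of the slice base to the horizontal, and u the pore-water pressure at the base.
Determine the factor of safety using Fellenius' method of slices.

Ordinary method of slices: FS = Σ[c'·Δl_i + (W_i cosα_i − u_i·Δl_i)·tanφ'] / Σ W_i sinα_i, with Δl_i = b_i / cosα_i.
Slice 1: Δl = 1.3/cos(-10.9°) = 1.324 m; N'_1 = 15·cos(-10.9°) − 4·1.324 = 9.4; c'Δl = 5.96; W sinα = -2.8
Slice 2: Δl = 2.0/cos3.1° = 2.003 m; N'_2 = 73·cos3.1° − 7·2.003 = 58.9; c'Δl = 9.01; W sinα = 3.9
Slice 3: Δl = 1.4/cos17.7° = 1.470 m; N'_3 = 46·cos17.7° − 7·1.470 = 33.5; c'Δl = 6.61; W sinα = 14.0
Slice 4: Δl = 2.2/cos34.6° = 2.673 m; N'_4 = 37·cos34.6° − 8·2.673 = 9.1; c'Δl = 12.03; W sinα = 21.0
Σc'Δl = 33.6 kN/m; ΣN' = 110.9 kN/m; ΣW sinα = 36.1 kN/m
Resisting = 33.6 + 110.9·tan32.6° = 33.6 + 70.9 = 104.5 kN/m
FS = 104.5 / 36.1 = 2.895

FS = 2.90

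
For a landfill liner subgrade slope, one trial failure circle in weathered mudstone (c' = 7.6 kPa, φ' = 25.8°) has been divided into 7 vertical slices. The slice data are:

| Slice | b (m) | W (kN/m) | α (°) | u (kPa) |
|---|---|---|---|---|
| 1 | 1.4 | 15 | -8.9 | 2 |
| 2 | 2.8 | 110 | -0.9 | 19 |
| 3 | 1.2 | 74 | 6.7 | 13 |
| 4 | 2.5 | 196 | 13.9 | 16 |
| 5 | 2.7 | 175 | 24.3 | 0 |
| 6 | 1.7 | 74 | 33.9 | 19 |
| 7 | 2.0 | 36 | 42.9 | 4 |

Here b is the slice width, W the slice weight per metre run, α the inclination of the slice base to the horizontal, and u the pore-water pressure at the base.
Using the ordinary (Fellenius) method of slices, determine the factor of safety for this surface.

Ordinary method of slices: FS = Σ[c'·Δl_i + (W_i cosα_i − u_i·Δl_i)·tanφ'] / Σ W_i sinα_i, with Δl_i = b_i / cosα_i.
Slice 1: Δl = 1.4/cos(-8.9°) = 1.417 m; N'_1 = 15·cos(-8.9°) − 2·1.417 = 12.0; c'Δl = 10.77; W sinα = -2.3
Slice 2: Δl = 2.8/cos(-0.9°) = 2.800 m; N'_2 = 110·cos(-0.9°) − 19·2.800 = 56.8; c'Δl = 21.28; W sinα = -1.7
Slice 3: Δl = 1.2/cos6.7° = 1.208 m; N'_3 = 74·cos6.7° − 13·1.208 = 57.8; c'Δl = 9.18; W sinα = 8.6
Slice 4: Δl = 2.5/cos13.9° = 2.575 m; N'_4 = 196·cos13.9° − 16·2.575 = 149.1; c'Δl = 19.57; W sinα = 47.1
Slice 5: Δl = 2.7/cos24.3° = 2.962 m; N'_5 = 175·cos24.3° − 0·2.962 = 159.5; c'Δl = 22.51; W sinα = 72.0
Slice 6: Δl = 1.7/cos33.9° = 2.048 m; N'_6 = 74·cos33.9° − 19·2.048 = 22.5; c'Δl = 15.57; W sinα = 41.3
Slice 7: Δl = 2.0/cos42.9° = 2.730 m; N'_7 = 36·cos42.9° − 4·2.730 = 15.5; c'Δl = 20.75; W sinα = 24.5
Σc'Δl = 119.6 kN/m; ΣN' = 473.1 kN/m; ΣW sinα = 189.5 kN/m
Resisting = 119.6 + 473.1·tan25.8° = 119.6 + 228.7 = 348.3 kN/m
FS = 348.3 / 189.5 = 1.838

FS = 1.84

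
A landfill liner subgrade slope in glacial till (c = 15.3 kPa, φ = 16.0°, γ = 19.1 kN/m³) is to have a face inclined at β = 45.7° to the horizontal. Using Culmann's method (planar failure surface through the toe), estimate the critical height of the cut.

Culmann's analysis gives the critical failure plane at α_cr = (β + φ)/2 = (45.7 + 16.0)/2 = 30.9°, and the critical height
H_c = (4c/γ) · sinβ cosφ / [1 − cos(β − φ)]
    = (4·15.3/19.1) · sin45.7°·cos16.0° / [1 − cos(29.7°)]
    = 3.204 · 0.7157·0.9613 / [1 − 0.8686]
    = 3.204 · 0.6880 / 0.1314
    = 16.78 m

H_c = 16.78 m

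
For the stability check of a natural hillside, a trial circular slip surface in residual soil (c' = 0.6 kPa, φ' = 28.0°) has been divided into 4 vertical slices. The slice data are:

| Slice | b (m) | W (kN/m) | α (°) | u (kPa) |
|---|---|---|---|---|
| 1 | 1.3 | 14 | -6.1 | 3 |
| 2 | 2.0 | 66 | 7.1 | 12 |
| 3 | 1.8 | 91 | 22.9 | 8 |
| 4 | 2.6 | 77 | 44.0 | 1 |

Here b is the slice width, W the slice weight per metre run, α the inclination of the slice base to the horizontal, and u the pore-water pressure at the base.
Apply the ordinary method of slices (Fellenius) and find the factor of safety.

Ordinary method of slices: FS = Σ[c'·Δl_i + (W_i cosα_i − u_i·Δl_i)·tanφ'] / Σ W_i sinα_i, with Δl_i = b_i / cosα_i.
Slice 1: Δl = 1.3/cos(-6.1°) = 1.307 m; N'_1 = 14·cos(-6.1°) − 3·1.307 = 10.0; c'Δl = 0.78; W sinα = -1.5
Slice 2: Δl = 2.0/cos7.1° = 2.015 m; N'_2 = 66·cos7.1° − 12·2.015 = 41.3; c'Δl = 1.21; W sinα = 8.2
Slice 3: Δl = 1.8/cos22.9° = 1.954 m; N'_3 = 91·cos22.9° − 8·1.954 = 68.2; c'Δl = 1.17; W sinα = 35.4
Slice 4: Δl = 2.6/cos44.0° = 3.614 m; N'_4 = 77·cos44.0° − 1·3.614 = 51.8; c'Δl = 2.17; W sinα = 53.5
Σc'Δl = 5.3 kN/m; ΣN' = 171.3 kN/m; ΣW sinα = 95.6 kN/m
Resisting = 5.3 + 171.3·tan28.0° = 5.3 + 91.1 = 96.4 kN/m
FS = 96.4 / 95.6 = 1.009

FS = 1.01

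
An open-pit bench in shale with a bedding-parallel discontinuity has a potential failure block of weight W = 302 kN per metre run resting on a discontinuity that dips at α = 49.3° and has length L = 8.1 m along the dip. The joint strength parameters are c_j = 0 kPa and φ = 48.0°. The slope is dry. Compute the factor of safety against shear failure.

Resolving the block weight along and normal to the plane and applying the Mohr–Coulomb strength on the joint:
N' = W cosα = 302·cos49.3° = 196.9 kN/m
Driving force T = W sinα = 302·sin49.3° = 229.0 kN/m
Resisting force R = c_j·L + N'·tanφ = 0·8.1 + 196.9·tan48.0° = 0.0 + 218.7 = 218.7 kN/m
FS = R / T = 218.7 / 229.0 = 0.955

FS = 0.96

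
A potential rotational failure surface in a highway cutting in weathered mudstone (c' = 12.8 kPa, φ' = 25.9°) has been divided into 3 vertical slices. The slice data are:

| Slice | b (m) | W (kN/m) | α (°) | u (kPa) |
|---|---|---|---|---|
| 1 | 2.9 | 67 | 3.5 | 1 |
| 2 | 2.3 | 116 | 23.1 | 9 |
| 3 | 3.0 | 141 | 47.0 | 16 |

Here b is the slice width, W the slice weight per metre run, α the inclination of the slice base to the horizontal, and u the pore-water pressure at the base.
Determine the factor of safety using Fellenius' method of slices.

Ordinary method of slices: FS = Σ[c'·Δl_i + (W_i cosα_i − u_i·Δl_i)·tanφ'] / Σ W_i sinα_i, with Δl_i = b_i / cosα_i.
Slice 1: Δl = 2.9/cos3.5° = 2.905 m; N'_1 = 67·cos3.5° − 1·2.905 = 64.0; c'Δl = 37.19; W sinα = 4.1
Slice 2: Δl = 2.3/cos23.1° = 2.500 m; N'_2 = 116·cos23.1° − 9·2.500 = 84.2; c'Δl = 32.01; W sinα = 45.5
Slice 3: Δl = 3.0/cos47.0° = 4.399 m; N'_3 = 141·cos47.0° − 16·4.399 = 25.8; c'Δl = 56.31; W sinα = 103.1
Σc'Δl = 125.5 kN/m; ΣN' = 173.9 kN/m; ΣW sinα = 152.7 kN/m
Resisting = 125.5 + 173.9·tan25.9° = 125.5 + 84.5 = 210.0 kN/m
FS = 210.0 / 152.7 = 1.375

FS = 1.37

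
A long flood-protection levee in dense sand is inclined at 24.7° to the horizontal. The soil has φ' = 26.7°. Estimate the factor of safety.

FS = 1.09

For a dry cohesionless infinite slope the factor of safety is FS = tanφ' / tanβ.
FS = tan26.7° / tan24.7° = 0.5029 / 0.4599 = 1.093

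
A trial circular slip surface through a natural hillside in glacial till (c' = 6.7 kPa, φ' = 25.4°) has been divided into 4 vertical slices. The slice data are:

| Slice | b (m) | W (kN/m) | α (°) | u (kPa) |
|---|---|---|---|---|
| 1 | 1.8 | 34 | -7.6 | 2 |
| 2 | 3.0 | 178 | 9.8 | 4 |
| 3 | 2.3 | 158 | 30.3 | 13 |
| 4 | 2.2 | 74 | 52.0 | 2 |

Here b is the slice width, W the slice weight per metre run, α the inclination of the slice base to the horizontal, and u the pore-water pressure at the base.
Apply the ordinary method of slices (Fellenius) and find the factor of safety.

Ordinary method of slices: FS = Σ[c'·Δl_i + (W_i cosα_i − u_i·Δl_i)·tanφ'] / Σ W_i sinα_i, with Δl_i = b_i / cosα_i.
Slice 1: Δl = 1.8/cos(-7.6°) = 1.816 m; N'_1 = 34·cos(-7.6°) − 2·1.816 = 30.1; c'Δl = 12.17; W sinα = -4.5
Slice 2: Δl = 3.0/cos9.8° = 3.044 m; N'_2 = 178·cos9.8° − 4·3.044 = 163.2; c'Δl = 20.40; W sinα = 30.3
Slice 3: Δl = 2.3/cos30.3° = 2.664 m; N'_3 = 158·cos30.3° − 13·2.664 = 101.8; c'Δl = 17.85; W sinα = 79.7
Slice 4: Δl = 2.2/cos52.0° = 3.573 m; N'_4 = 74·cos52.0° − 2·3.573 = 38.4; c'Δl = 23.94; W sinα = 58.3
Σc'Δl = 74.4 kN/m; ΣN' = 333.5 kN/m; ΣW sinα = 163.8 kN/m
Resisting = 74.4 + 333.5·tan25.4° = 74.4 + 158.4 = 232.7 kN/m
FS = 232.7 / 163.8 = 1.420

FS = 1.42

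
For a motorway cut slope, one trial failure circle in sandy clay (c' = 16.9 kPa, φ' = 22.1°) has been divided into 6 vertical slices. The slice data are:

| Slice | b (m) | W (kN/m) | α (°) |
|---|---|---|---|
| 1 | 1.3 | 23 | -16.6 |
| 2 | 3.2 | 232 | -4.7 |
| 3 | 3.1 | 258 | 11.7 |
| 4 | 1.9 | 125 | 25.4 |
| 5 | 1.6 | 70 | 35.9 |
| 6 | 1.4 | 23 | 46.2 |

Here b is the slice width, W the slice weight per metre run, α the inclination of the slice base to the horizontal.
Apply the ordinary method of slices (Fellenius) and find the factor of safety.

FS = 3.73

Ordinary method of slices: FS = Σ[c'·Δl_i + (W_i cosα_i)·tanφ'] / Σ W_i sinα_i, with Δl_i = b_i / cosα_i.
Slice 1: Δl = 1.3/cos(-16.6°) = 1.357 m; N'_1 = 23·cos(-16.6°) = 22.0; c'Δl = 22.93; W sinα = -6.6
Slice 2: Δl = 3.2/cos(-4.7°) = 3.211 m; N'_2 = 232·cos(-4.7°) = 231.2; c'Δl = 54.26; W sinα = -19.0
Slice 3: Δl = 3.1/cos11.7° = 3.166 m; N'_3 = 258·cos11.7° = 252.6; c'Δl = 53.50; W sinα = 52.3
Slice 4: Δl = 1.9/cos25.4° = 2.103 m; N'_4 = 125·cos25.4° = 112.9; c'Δl = 35.55; W sinα = 53.6
Slice 5: Δl = 1.6/cos35.9° = 1.975 m; N'_5 = 70·cos35.9° = 56.7; c'Δl = 33.38; W sinα = 41.0
Slice 6: Δl = 1.4/cos46.2° = 2.023 m; N'_6 = 23·cos46.2° = 15.9; c'Δl = 34.18; W sinα = 16.6
Σc'Δl = 233.8 kN/m; ΣN' = 691.4 kN/m; ΣW sinα = 138.0 kN/m
Resisting = 233.8 + 691.4·tan22.1° = 233.8 + 280.8 = 514.6 kN/m
FS = 514.6 / 138.0 = 3.729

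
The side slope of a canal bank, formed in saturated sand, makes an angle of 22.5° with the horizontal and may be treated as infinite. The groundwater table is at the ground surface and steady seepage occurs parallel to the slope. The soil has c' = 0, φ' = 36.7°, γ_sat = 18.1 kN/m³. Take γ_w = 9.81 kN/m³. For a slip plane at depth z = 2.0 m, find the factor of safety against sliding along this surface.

FS = 0.82

With seepage parallel to the slope and the water table at the surface, the effective normal stress on the slip plane uses the buoyant unit weight γ' = γ_sat − γ_w while the driving shear stress uses γ_sat:
FS = [c' + γ' z cos²β tanφ'] / [γ_sat z sinβ cosβ]
(For c' = 0 this reduces to FS = (γ'/γ_sat)·tanφ'/tanβ.)
γ' = 18.1 − 9.81 = 8.29 kN/m³
Numerator = 0.0 + 8.29·2.0·cos²22.5°·tan36.7° = 0.0 + 8.29·2.0·0.8536·0.7454 = 10.549 kPa
Denominator = 18.1·2.0·sin22.5°·cos22.5° = 18.1·2.0·0.3827·0.9239 = 12.799 kPa
FS = 10.549 / 12.799 = 0.824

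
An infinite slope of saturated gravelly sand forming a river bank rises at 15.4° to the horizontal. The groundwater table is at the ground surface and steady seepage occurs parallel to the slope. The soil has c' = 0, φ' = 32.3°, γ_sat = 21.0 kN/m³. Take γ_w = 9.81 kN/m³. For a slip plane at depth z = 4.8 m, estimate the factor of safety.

FS = 1.22

With seepage parallel to the slope and the water table at the surface, the effective normal stress on the slip plane uses the buoyant unit weight γ' = γ_sat − γ_w while the driving shear stress uses γ_sat:
FS = [c' + γ' z cos²β tanφ'] / [γ_sat z sinβ cosβ]
(For c' = 0 this reduces to FS = (γ'/γ_sat)·tanφ'/tanβ.)
γ' = 21.0 − 9.81 = 11.19 kN/m³
Numerator = 0.0 + 11.19·4.8·cos²15.4°·tan32.3° = 0.0 + 11.19·4.8·0.9295·0.6322 = 31.561 kPa
Denominator = 21.0·4.8·sin15.4°·cos15.4° = 21.0·4.8·0.2656·0.9641 = 25.807 kPa
FS = 31.561 / 25.807 = 1.223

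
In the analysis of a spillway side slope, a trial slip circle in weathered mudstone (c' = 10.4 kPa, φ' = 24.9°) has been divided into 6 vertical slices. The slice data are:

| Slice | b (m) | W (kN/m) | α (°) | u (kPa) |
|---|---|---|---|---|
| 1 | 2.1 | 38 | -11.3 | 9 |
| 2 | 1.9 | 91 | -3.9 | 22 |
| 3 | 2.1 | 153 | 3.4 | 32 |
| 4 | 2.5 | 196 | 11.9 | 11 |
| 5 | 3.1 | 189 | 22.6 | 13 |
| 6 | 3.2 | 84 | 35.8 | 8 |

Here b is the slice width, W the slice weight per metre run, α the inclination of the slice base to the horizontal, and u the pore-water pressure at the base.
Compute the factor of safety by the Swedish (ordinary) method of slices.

Ordinary method of slices: FS = Σ[c'·Δl_i + (W_i cosα_i − u_i·Δl_i)·tanφ'] / Σ W_i sinα_i, with Δl_i = b_i / cosα_i.
Slice 1: Δl = 2.1/cos(-11.3°) = 2.142 m; N'_1 = 38·cos(-11.3°) − 9·2.142 = 18.0; c'Δl = 22.27; W sinα = -7.4
Slice 2: Δl = 1.9/cos(-3.9°) = 1.904 m; N'_2 = 91·cos(-3.9°) − 22·1.904 = 48.9; c'Δl = 19.81; W sinα = -6.2
Slice 3: Δl = 2.1/cos3.4° = 2.104 m; N'_3 = 153·cos3.4° − 32·2.104 = 85.4; c'Δl = 21.88; W sinα = 9.1
Slice 4: Δl = 2.5/cos11.9° = 2.555 m; N'_4 = 196·cos11.9° − 11·2.555 = 163.7; c'Δl = 26.57; W sinα = 40.4
Slice 5: Δl = 3.1/cos22.6° = 3.358 m; N'_5 = 189·cos22.6° − 13·3.358 = 130.8; c'Δl = 34.92; W sinα = 72.6
Slice 6: Δl = 3.2/cos35.8° = 3.945 m; N'_6 = 84·cos35.8° − 8·3.945 = 36.6; c'Δl = 41.03; W sinα = 49.1
Σc'Δl = 166.5 kN/m; ΣN' = 483.4 kN/m; ΣW sinα = 157.6 kN/m
Resisting = 166.5 + 483.4·tan24.9° = 166.5 + 224.4 = 390.9 kN/m
FS = 390.9 / 157.6 = 2.480

FS = 2.48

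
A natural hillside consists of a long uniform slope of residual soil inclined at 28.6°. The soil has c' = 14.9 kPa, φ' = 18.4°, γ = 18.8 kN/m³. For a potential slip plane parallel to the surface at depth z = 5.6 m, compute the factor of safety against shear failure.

FS = 0.95

For an infinite slope with a slip plane parallel to the surface (no pore pressure): FS = [c' + γz cos²β tanφ'] / [γz sinβ cosβ].
γz = 18.8·5.6 = 105.28 kN/m²
Numerator = 14.9 + 105.28·cos²28.6°·tan18.4° = 14.9 + 105.28·0.7709·0.3327 = 41.897 kPa
Denominator = 105.28·sin28.6°·cos28.6° = 105.28·0.4787·0.8780 = 44.247 kPa
FS = 41.897 / 44.247 = 0.947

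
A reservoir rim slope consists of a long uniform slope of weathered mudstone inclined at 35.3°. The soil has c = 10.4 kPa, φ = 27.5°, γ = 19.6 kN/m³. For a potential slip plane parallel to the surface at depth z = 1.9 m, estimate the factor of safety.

For an infinite slope with a slip plane parallel to the surface (no pore pressure): FS = [c + γz cos²β tanφ] / [γz sinβ cosβ].
γz = 19.6·1.9 = 37.24 kN/m²
Numerator = 10.4 + 37.24·cos²35.3°·tan27.5° = 10.4 + 37.24·0.6661·0.5206 = 23.313 kPa
Denominator = 37.24·sin35.3°·cos35.3° = 37.24·0.5779·0.8161 = 17.563 kPa
FS = 23.313 / 17.563 = 1.327

FS = 1.33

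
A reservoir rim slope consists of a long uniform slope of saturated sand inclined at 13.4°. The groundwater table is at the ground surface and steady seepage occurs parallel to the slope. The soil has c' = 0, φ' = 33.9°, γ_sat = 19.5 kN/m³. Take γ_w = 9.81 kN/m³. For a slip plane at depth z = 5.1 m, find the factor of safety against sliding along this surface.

With seepage parallel to the slope and the water table at the surface, the effective normal stress on the slip plane uses the buoyant unit weight γ' = γ_sat − γ_w while the driving shear stress uses γ_sat:
FS = [c' + γ' z cos²β tanφ'] / [γ_sat z sinβ cosβ]
(For c' = 0 this reduces to FS = (γ'/γ_sat)·tanφ'/tanβ.)
γ' = 19.5 − 9.81 = 9.69 kN/m³
Numerator = 0.0 + 9.69·5.1·cos²13.4°·tan33.9° = 0.0 + 9.69·5.1·0.9463·0.6720 = 31.425 kPa
Denominator = 19.5·5.1·sin13.4°·cos13.4° = 19.5·5.1·0.2317·0.9728 = 22.420 kPa
FS = 31.425 / 22.420 = 1.402

FS = 1.40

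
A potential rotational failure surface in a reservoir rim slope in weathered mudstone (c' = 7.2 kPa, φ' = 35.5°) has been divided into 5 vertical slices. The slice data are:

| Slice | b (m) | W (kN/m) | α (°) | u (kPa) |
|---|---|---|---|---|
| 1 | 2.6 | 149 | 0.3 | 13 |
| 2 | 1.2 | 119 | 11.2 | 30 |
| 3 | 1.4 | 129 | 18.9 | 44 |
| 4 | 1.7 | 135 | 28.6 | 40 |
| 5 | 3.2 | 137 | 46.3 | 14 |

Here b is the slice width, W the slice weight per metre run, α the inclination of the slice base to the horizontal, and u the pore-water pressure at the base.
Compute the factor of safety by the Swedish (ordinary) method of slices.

FS = 1.38

Ordinary method of slices: FS = Σ[c'·Δl_i + (W_i cosα_i − u_i·Δl_i)·tanφ'] / Σ W_i sinα_i, with Δl_i = b_i / cosα_i.
Slice 1: Δl = 2.6/cos0.3° = 2.600 m; N'_1 = 149·cos0.3° − 13·2.600 = 115.2; c'Δl = 18.72; W sinα = 0.8
Slice 2: Δl = 1.2/cos11.2° = 1.223 m; N'_2 = 119·cos11.2° − 30·1.223 = 80.0; c'Δl = 8.81; W sinα = 23.1
Slice 3: Δl = 1.4/cos18.9° = 1.480 m; N'_3 = 129·cos18.9° − 44·1.480 = 56.9; c'Δl = 10.65; W sinα = 41.8
Slice 4: Δl = 1.7/cos28.6° = 1.936 m; N'_4 = 135·cos28.6° − 40·1.936 = 41.1; c'Δl = 13.94; W sinα = 64.6
Slice 5: Δl = 3.2/cos46.3° = 4.632 m; N'_5 = 137·cos46.3° − 14·4.632 = 29.8; c'Δl = 33.35; W sinα = 99.0
Σc'Δl = 85.5 kN/m; ΣN' = 323.1 kN/m; ΣW sinα = 229.3 kN/m
Resisting = 85.5 + 323.1·tan35.5° = 85.5 + 230.4 = 315.9 kN/m
FS = 315.9 / 229.3 = 1.377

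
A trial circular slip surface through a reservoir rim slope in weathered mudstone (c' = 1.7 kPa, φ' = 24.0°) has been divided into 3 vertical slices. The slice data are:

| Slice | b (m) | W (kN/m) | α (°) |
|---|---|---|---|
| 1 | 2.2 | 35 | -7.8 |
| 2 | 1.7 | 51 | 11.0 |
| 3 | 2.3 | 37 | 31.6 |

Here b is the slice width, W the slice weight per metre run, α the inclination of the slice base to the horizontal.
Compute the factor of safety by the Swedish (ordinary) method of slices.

FS = 2.59

Ordinary method of slices: FS = Σ[c'·Δl_i + (W_i cosα_i)·tanφ'] / Σ W_i sinα_i, with Δl_i = b_i / cosα_i.
Slice 1: Δl = 2.2/cos(-7.8°) = 2.221 m; N'_1 = 35·cos(-7.8°) = 34.7; c'Δl = 3.77; W sinα = -4.8
Slice 2: Δl = 1.7/cos11.0° = 1.732 m; N'_2 = 51·cos11.0° = 50.1; c'Δl = 2.94; W sinα = 9.7
Slice 3: Δl = 2.3/cos31.6° = 2.700 m; N'_3 = 37·cos31.6° = 31.5; c'Δl = 4.59; W sinα = 19.4
Σc'Δl = 11.3 kN/m; ΣN' = 116.3 kN/m; ΣW sinα = 24.4 kN/m
Resisting = 11.3 + 116.3·tan24.0° = 11.3 + 51.8 = 63.1 kN/m
FS = 63.1 / 24.4 = 2.588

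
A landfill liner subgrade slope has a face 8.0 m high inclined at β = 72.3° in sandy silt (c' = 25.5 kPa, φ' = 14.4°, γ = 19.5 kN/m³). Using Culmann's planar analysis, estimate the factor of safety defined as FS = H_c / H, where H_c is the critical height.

H_c = (4c'/γ) · sinβ cosφ' / [1 − cos(β − φ')]
    = (4·25.5/19.5) · sin72.3°·cos14.4° / [1 − cos57.9°]
    = 5.231 · 0.9227 / 0.4686 = 10.30 m
FS = H_c / H = 10.30 / 8.0 = 1.288

FS = 1.29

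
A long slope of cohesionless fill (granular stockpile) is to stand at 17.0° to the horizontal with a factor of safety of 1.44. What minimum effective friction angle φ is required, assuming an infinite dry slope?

φ = 23.8°

FS = tanφ/tanβ ⇒ tanφ = FS · tanβ = 1.44 · tan17.0° = 0.4403
φ = arctan(0.4403) = 23.76°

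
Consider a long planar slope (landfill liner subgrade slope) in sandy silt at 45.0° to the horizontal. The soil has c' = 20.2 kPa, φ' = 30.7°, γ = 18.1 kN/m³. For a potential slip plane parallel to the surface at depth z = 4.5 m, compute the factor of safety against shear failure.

For an infinite slope with a slip plane parallel to the surface (no pore pressure): FS = [c' + γz cos²β tanφ'] / [γz sinβ cosβ].
γz = 18.1·4.5 = 81.45 kN/m²
Numerator = 20.2 + 81.45·cos²45.0°·tan30.7° = 20.2 + 81.45·0.5000·0.5938 = 44.381 kPa
Denominator = 81.45·sin45.0°·cos45.0° = 81.45·0.7071·0.7071 = 40.725 kPa
FS = 44.381 / 40.725 = 1.090

FS = 1.09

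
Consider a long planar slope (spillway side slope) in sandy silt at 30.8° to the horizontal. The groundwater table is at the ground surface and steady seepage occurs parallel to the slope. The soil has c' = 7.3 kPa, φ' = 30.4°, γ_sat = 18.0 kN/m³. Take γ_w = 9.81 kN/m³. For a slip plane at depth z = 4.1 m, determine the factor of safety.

FS = 0.67

With seepage parallel to the slope and the water table at the surface, the effective normal stress on the slip plane uses the buoyant unit weight γ' = γ_sat − γ_w while the driving shear stress uses γ_sat:
FS = [c' + γ' z cos²β tanφ'] / [γ_sat z sinβ cosβ]
γ' = 18.0 − 9.81 = 8.19 kN/m³
Numerator = 7.3 + 8.19·4.1·cos²30.8°·tan30.4° = 7.3 + 8.19·4.1·0.7378·0.5867 = 21.835 kPa
Denominator = 18.0·4.1·sin30.8°·cos30.8° = 18.0·4.1·0.5120·0.8590 = 32.459 kPa
FS = 21.835 / 32.459 = 0.673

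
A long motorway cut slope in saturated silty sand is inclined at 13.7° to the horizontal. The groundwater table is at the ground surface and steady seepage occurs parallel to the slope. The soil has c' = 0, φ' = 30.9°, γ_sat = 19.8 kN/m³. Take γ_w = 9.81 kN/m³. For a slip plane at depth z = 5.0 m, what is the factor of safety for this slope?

With seepage parallel to the slope and the water table at the surface, the effective normal stress on the slip plane uses the buoyant unit weight γ' = γ_sat − γ_w while the driving shear stress uses γ_sat:
FS = [c' + γ' z cos²β tanφ'] / [γ_sat z sinβ cosβ]
(For c' = 0 this reduces to FS = (γ'/γ_sat)·tanφ'/tanβ.)
γ' = 19.8 − 9.81 = 9.99 kN/m³
Numerator = 0.0 + 9.99·5.0·cos²13.7°·tan30.9° = 0.0 + 9.99·5.0·0.9439·0.5985 = 28.218 kPa
Denominator = 19.8·5.0·sin13.7°·cos13.7° = 19.8·5.0·0.2368·0.9715 = 22.780 kPa
FS = 28.218 / 22.780 = 1.239

FS = 1.24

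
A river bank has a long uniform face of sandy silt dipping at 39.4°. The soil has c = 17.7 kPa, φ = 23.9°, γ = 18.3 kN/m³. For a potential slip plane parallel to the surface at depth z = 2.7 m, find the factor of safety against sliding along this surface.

FS = 1.27

For an infinite slope with a slip plane parallel to the surface (no pore pressure): FS = [c + γz cos²β tanφ] / [γz sinβ cosβ].
γz = 18.3·2.7 = 49.41 kN/m²
Numerator = 17.7 + 49.41·cos²39.4°·tan23.9° = 17.7 + 49.41·0.5971·0.4431 = 30.774 kPa
Denominator = 49.41·sin39.4°·cos39.4° = 49.41·0.6347·0.7727 = 24.234 kPa
FS = 30.774 / 24.234 = 1.270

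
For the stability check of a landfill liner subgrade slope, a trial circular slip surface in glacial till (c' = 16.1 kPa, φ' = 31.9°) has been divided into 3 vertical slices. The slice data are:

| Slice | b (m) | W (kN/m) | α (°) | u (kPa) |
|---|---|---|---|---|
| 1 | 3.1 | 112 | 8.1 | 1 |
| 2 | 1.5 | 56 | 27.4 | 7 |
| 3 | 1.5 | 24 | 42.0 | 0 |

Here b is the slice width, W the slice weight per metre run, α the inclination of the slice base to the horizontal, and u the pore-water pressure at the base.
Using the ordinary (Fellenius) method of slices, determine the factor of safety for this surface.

Ordinary method of slices: FS = Σ[c'·Δl_i + (W_i cosα_i − u_i·Δl_i)·tanφ'] / Σ W_i sinα_i, with Δl_i = b_i / cosα_i.
Slice 1: Δl = 3.1/cos8.1° = 3.131 m; N'_1 = 112·cos8.1° − 1·3.131 = 107.8; c'Δl = 50.41; W sinα = 15.8
Slice 2: Δl = 1.5/cos27.4° = 1.690 m; N'_2 = 56·cos27.4° − 7·1.690 = 37.9; c'Δl = 27.20; W sinα = 25.8
Slice 3: Δl = 1.5/cos42.0° = 2.018 m; N'_3 = 24·cos42.0° − 0·2.018 = 17.8; c'Δl = 32.50; W sinα = 16.1
Σc'Δl = 110.1 kN/m; ΣN' = 163.5 kN/m; ΣW sinα = 57.6 kN/m
Resisting = 110.1 + 163.5·tan31.9° = 110.1 + 101.8 = 211.9 kN/m
FS = 211.9 / 57.6 = 3.678

FS = 3.68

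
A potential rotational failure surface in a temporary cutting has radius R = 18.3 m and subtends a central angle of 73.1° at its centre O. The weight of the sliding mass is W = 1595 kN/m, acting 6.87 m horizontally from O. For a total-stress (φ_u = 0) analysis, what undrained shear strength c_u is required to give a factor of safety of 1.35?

c_u = 34.6 kPa

FS = c_u·L_a·R / (W·d), so c_u = FS·W·d / (L_a·R).
Arc length L_a = R·θ = 18.3·(73.1°·π/180) = 18.3·1.2758 = 23.35 m
c_u = 1.35·1595·6.87 / (23.35·18.3) = 14792.8 / 427.26 = 34.62 kPa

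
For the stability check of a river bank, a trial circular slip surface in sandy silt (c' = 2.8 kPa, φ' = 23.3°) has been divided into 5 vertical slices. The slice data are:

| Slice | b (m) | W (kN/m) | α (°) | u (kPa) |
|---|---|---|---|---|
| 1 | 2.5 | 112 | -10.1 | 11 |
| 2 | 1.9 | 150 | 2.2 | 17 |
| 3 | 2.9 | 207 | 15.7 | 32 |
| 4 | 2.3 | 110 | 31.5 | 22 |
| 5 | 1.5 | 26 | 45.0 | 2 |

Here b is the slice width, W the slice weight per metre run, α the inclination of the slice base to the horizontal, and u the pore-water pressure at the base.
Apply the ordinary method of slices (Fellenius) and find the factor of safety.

Ordinary method of slices: FS = Σ[c'·Δl_i + (W_i cosα_i − u_i·Δl_i)·tanφ'] / Σ W_i sinα_i, with Δl_i = b_i / cosα_i.
Slice 1: Δl = 2.5/cos(-10.1°) = 2.539 m; N'_1 = 112·cos(-10.1°) − 11·2.539 = 82.3; c'Δl = 7.11; W sinα = -19.6
Slice 2: Δl = 1.9/cos2.2° = 1.901 m; N'_2 = 150·cos2.2° − 17·1.901 = 117.6; c'Δl = 5.32; W sinα = 5.8
Slice 3: Δl = 2.9/cos15.7° = 3.012 m; N'_3 = 207·cos15.7° − 32·3.012 = 102.9; c'Δl = 8.43; W sinα = 56.0
Slice 4: Δl = 2.3/cos31.5° = 2.698 m; N'_4 = 110·cos31.5° − 22·2.698 = 34.4; c'Δl = 7.55; W sinα = 57.5
Slice 5: Δl = 1.5/cos45.0° = 2.121 m; N'_5 = 26·cos45.0° − 2·2.121 = 14.1; c'Δl = 5.94; W sinα = 18.4
Σc'Δl = 34.4 kN/m; ΣN' = 351.4 kN/m; ΣW sinα = 118.0 kN/m
Resisting = 34.4 + 351.4·tan23.3° = 34.4 + 151.3 = 185.7 kN/m
FS = 185.7 / 118.0 = 1.574

FS = 1.57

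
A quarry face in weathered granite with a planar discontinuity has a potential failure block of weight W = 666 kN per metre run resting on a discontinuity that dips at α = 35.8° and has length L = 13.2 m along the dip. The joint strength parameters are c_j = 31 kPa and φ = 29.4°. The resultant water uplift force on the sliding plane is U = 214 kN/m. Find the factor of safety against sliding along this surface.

Resolving the block weight along and normal to the plane and applying the Mohr–Coulomb strength on the joint:
N' = W cosα − U = 666·cos35.8° − 214 = 326.2 kN/m
Driving force T = W sinα = 666·sin35.8° = 389.6 kN/m
Resisting force R = c_j·L + N'·tanφ = 31·13.2 + 326.2·tan29.4° = 409.2 + 183.8 = 593.0 kN/m
FS = R / T = 593.0 / 389.6 = 1.522

FS = 1.52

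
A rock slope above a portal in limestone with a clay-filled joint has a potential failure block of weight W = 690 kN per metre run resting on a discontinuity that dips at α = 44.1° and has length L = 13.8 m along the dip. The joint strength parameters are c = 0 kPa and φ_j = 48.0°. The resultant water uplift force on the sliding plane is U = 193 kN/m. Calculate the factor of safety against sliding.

FS = 0.70

Resolving the block weight along and normal to the plane and applying the Mohr–Coulomb strength on the joint:
N' = W cosα − U = 690·cos44.1° − 193 = 302.5 kN/m
Driving force T = W sinα = 690·sin44.1° = 480.2 kN/m
Resisting force R = c·L + N'·tanφ_j = 0·13.8 + 302.5·tan48.0° = 0.0 + 336.0 = 336.0 kN/m
FS = R / T = 336.0 / 480.2 = 0.700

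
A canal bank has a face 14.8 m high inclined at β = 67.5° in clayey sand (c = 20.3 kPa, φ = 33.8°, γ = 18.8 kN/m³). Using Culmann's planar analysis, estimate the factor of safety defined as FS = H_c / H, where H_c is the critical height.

FS = 1.33

H_c = (4c/γ) · sinβ cosφ / [1 − cos(β − φ)]
    = (4·20.3/18.8) · sin67.5°·cos33.8° / [1 − cos33.7°]
    = 4.319 · 0.7677 / 0.1680 = 19.73 m
FS = H_c / H = 19.73 / 14.8 = 1.333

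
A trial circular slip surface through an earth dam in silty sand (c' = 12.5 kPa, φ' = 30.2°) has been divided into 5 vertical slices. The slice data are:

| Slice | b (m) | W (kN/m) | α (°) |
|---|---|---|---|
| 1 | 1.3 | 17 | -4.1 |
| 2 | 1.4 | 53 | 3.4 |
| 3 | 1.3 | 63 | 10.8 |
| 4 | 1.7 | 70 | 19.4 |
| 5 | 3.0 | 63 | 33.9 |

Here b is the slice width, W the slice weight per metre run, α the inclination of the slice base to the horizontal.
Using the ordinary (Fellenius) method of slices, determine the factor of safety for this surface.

FS = 3.66

Ordinary method of slices: FS = Σ[c'·Δl_i + (W_i cosα_i)·tanφ'] / Σ W_i sinα_i, with Δl_i = b_i / cosα_i.
Slice 1: Δl = 1.3/cos(-4.1°) = 1.303 m; N'_1 = 17·cos(-4.1°) = 17.0; c'Δl = 16.29; W sinα = -1.2
Slice 2: Δl = 1.4/cos3.4° = 1.402 m; N'_2 = 53·cos3.4° = 52.9; c'Δl = 17.53; W sinα = 3.1
Slice 3: Δl = 1.3/cos10.8° = 1.323 m; N'_3 = 63·cos10.8° = 61.9; c'Δl = 16.54; W sinα = 11.8
Slice 4: Δl = 1.7/cos19.4° = 1.802 m; N'_4 = 70·cos19.4° = 66.0; c'Δl = 22.53; W sinα = 23.3
Slice 5: Δl = 3.0/cos33.9° = 3.614 m; N'_5 = 63·cos33.9° = 52.3; c'Δl = 45.18; W sinα = 35.1
Σc'Δl = 118.1 kN/m; ΣN' = 250.1 kN/m; ΣW sinα = 72.1 kN/m
Resisting = 118.1 + 250.1·tan30.2° = 118.1 + 145.5 = 263.6 kN/m
FS = 263.6 / 72.1 = 3.655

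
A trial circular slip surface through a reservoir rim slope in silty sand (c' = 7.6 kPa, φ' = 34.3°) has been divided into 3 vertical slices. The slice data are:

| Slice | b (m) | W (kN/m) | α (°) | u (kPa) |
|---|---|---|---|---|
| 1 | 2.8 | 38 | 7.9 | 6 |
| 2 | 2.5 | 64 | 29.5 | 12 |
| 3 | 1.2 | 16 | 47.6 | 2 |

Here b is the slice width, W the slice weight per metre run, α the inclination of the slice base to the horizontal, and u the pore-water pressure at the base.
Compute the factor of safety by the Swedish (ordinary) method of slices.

Ordinary method of slices: FS = Σ[c'·Δl_i + (W_i cosα_i − u_i·Δl_i)·tanφ'] / Σ W_i sinα_i, with Δl_i = b_i / cosα_i.
Slice 1: Δl = 2.8/cos7.9° = 2.827 m; N'_1 = 38·cos7.9° − 6·2.827 = 20.7; c'Δl = 21.48; W sinα = 5.2
Slice 2: Δl = 2.5/cos29.5° = 2.872 m; N'_2 = 64·cos29.5° − 12·2.872 = 21.2; c'Δl = 21.83; W sinα = 31.5
Slice 3: Δl = 1.2/cos47.6° = 1.780 m; N'_3 = 16·cos47.6° − 2·1.780 = 7.2; c'Δl = 13.53; W sinα = 11.8
Σc'Δl = 56.8 kN/m; ΣN' = 49.1 kN/m; ΣW sinα = 48.6 kN/m
Resisting = 56.8 + 49.1·tan34.3° = 56.8 + 33.5 = 90.4 kN/m
FS = 90.4 / 48.6 = 1.861

FS = 1.86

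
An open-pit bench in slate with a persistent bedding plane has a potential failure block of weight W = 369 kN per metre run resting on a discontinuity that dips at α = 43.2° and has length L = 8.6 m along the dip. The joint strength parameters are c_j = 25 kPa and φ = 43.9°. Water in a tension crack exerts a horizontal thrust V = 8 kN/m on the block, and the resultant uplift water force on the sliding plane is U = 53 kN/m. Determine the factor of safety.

FS = 1.62

Resolving the block weight along and normal to the plane and applying the Mohr–Coulomb strength on the joint:
N' = W cosα − U − V sinα = 369·cos43.2° − 53 − 8·sin43.2° = 210.5 kN/m
Driving force T = W sinα + V cosα = 369·sin43.2° + 8·cos43.2° = 258.4 kN/m
Resisting force R = c_j·L + N'·tanφ = 25·8.6 + 210.5·tan43.9° = 215.0 + 202.6 = 417.6 kN/m
FS = R / T = 417.6 / 258.4 = 1.616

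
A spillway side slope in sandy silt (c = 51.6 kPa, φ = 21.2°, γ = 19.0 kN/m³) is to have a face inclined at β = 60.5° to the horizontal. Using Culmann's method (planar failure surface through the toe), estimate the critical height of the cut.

Culmann's analysis gives the critical failure plane at α_cr = (β + φ)/2 = (60.5 + 21.2)/2 = 40.9°, and the critical height
H_c = (4c/γ) · sinβ cosφ / [1 − cos(β − φ)]
    = (4·51.6/19.0) · sin60.5°·cos21.2° / [1 − cos(39.3°)]
    = 10.863 · 0.8704·0.9323 / [1 − 0.7738]
    = 10.863 · 0.8115 / 0.2262
    = 38.98 m

H_c = 38.98 m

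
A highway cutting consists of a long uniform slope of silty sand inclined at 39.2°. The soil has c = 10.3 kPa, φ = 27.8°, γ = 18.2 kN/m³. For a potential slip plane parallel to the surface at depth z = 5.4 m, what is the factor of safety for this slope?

For an infinite slope with a slip plane parallel to the surface (no pore pressure): FS = [c + γz cos²β tanφ] / [γz sinβ cosβ].
γz = 18.2·5.4 = 98.28 kN/m²
Numerator = 10.3 + 98.28·cos²39.2°·tan27.8° = 10.3 + 98.28·0.6005·0.5272 = 41.418 kPa
Denominator = 98.28·sin39.2°·cos39.2° = 98.28·0.6320·0.7749 = 48.136 kPa
FS = 41.418 / 48.136 = 0.860

FS = 0.86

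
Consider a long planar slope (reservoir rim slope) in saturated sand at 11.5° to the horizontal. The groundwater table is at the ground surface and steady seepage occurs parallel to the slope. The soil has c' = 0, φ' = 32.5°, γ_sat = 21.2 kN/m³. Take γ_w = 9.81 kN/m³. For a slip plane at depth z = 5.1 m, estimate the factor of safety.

FS = 1.68

With seepage parallel to the slope and the water table at the surface, the effective normal stress on the slip plane uses the buoyant unit weight γ' = γ_sat − γ_w while the driving shear stress uses γ_sat:
FS = [c' + γ' z cos²β tanφ'] / [γ_sat z sinβ cosβ]
(For c' = 0 this reduces to FS = (γ'/γ_sat)·tanφ'/tanβ.)
γ' = 21.2 − 9.81 = 11.39 kN/m³
Numerator = 0.0 + 11.39·5.1·cos²11.5°·tan32.5° = 0.0 + 11.39·5.1·0.9603·0.6371 = 35.536 kPa
Denominator = 21.2·5.1·sin11.5°·cos11.5° = 21.2·5.1·0.1994·0.9799 = 21.123 kPa
FS = 35.536 / 21.123 = 1.682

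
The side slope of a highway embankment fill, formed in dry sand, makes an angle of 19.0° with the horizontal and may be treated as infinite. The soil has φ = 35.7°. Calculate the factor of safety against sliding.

FS = 2.09

For a dry cohesionless infinite slope the factor of safety is FS = tanφ / tanβ.
FS = tan35.7° / tan19.0° = 0.7186 / 0.3443 = 2.087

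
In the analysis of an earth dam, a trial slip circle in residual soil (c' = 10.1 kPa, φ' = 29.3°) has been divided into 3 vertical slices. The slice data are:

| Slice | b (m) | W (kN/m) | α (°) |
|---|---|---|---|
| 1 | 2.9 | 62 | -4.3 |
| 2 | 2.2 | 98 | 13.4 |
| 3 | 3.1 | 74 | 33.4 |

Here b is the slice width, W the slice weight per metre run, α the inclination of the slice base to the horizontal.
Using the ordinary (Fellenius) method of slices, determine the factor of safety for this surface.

FS = 3.62

Ordinary method of slices: FS = Σ[c'·Δl_i + (W_i cosα_i)·tanφ'] / Σ W_i sinα_i, with Δl_i = b_i / cosα_i.
Slice 1: Δl = 2.9/cos(-4.3°) = 2.908 m; N'_1 = 62·cos(-4.3°) = 61.8; c'Δl = 29.37; W sinα = -4.6
Slice 2: Δl = 2.2/cos13.4° = 2.262 m; N'_2 = 98·cos13.4° = 95.3; c'Δl = 22.84; W sinα = 22.7
Slice 3: Δl = 3.1/cos33.4° = 3.713 m; N'_3 = 74·cos33.4° = 61.8; c'Δl = 37.50; W sinα = 40.7
Σc'Δl = 89.7 kN/m; ΣN' = 218.9 kN/m; ΣW sinα = 58.8 kN/m
Resisting = 89.7 + 218.9·tan29.3° = 89.7 + 122.9 = 212.6 kN/m
FS = 212.6 / 58.8 = 3.615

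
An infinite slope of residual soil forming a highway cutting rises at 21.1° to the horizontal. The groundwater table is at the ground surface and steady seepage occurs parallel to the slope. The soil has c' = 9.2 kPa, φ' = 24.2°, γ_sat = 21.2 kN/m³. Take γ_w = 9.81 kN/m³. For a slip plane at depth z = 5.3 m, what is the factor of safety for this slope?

With seepage parallel to the slope and the water table at the surface, the effective normal stress on the slip plane uses the buoyant unit weight γ' = γ_sat − γ_w while the driving shear stress uses γ_sat:
FS = [c' + γ' z cos²β tanφ'] / [γ_sat z sinβ cosβ]
γ' = 21.2 − 9.81 = 11.39 kN/m³
Numerator = 9.2 + 11.39·5.3·cos²21.1°·tan24.2° = 9.2 + 11.39·5.3·0.8704·0.4494 = 32.814 kPa
Denominator = 21.2·5.3·sin21.1°·cos21.1° = 21.2·5.3·0.3600·0.9330 = 37.737 kPa
FS = 32.814 / 37.737 = 0.870

FS = 0.87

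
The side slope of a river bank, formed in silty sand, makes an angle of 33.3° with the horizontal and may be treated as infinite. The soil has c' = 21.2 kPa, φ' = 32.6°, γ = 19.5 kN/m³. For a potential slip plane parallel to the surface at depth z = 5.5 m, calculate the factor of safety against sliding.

FS = 1.40

For an infinite slope with a slip plane parallel to the surface (no pore pressure): FS = [c' + γz cos²β tanφ'] / [γz sinβ cosβ].
γz = 19.5·5.5 = 107.25 kN/m²
Numerator = 21.2 + 107.25·cos²33.3°·tan32.6° = 21.2 + 107.25·0.6986·0.6395 = 69.115 kPa
Denominator = 107.25·sin33.3°·cos33.3° = 107.25·0.5490·0.8358 = 49.215 kPa
FS = 69.115 / 49.215 = 1.404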